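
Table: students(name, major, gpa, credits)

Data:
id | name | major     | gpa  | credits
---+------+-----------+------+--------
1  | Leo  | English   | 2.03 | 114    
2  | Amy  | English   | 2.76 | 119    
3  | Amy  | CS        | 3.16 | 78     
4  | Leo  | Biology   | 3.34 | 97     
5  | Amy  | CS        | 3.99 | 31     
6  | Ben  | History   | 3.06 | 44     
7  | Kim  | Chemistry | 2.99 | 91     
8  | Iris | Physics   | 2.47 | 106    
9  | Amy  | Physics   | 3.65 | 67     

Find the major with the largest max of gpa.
SELECT major, MAX(gpa) as val
FROM students
GROUP BY major
ORDER BY val DESC
LIMIT 1

Result: CS with max(gpa) = 3.99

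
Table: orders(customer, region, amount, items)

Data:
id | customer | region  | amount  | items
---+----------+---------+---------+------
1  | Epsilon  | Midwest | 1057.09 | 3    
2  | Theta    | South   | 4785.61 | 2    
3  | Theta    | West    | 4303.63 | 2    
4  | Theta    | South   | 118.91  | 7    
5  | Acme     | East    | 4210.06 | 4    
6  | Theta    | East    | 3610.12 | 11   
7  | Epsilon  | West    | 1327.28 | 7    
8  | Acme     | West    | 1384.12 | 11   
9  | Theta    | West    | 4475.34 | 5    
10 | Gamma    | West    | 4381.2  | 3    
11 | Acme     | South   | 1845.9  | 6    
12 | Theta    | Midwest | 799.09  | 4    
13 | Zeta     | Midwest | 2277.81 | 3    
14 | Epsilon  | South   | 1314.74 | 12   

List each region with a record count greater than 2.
SELECT region, COUNT(*) as cnt
FROM orders
GROUP BY region
HAVING COUNT(*) > 2

Result:
  Midwest: 3
  South: 4
  West: 5

Note: HAVING filters groups after aggregation, WHERE filters rows before.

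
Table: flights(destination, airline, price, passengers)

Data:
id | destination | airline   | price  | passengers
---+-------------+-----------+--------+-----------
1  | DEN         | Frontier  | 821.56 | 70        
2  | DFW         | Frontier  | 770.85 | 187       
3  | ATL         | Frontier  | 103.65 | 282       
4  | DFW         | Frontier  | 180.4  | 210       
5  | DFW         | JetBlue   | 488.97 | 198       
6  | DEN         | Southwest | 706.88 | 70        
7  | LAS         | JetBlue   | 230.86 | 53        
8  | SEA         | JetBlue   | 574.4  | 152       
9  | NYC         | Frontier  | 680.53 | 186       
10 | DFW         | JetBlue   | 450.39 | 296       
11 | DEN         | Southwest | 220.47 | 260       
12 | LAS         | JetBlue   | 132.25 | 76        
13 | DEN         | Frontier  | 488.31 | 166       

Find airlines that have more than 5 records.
SELECT airline, COUNT(*) as cnt
FROM flights
GROUP BY airline
HAVING COUNT(*) > 5

Result:
  Frontier: 6

Note: HAVING filters groups after aggregation, WHERE filters rows before.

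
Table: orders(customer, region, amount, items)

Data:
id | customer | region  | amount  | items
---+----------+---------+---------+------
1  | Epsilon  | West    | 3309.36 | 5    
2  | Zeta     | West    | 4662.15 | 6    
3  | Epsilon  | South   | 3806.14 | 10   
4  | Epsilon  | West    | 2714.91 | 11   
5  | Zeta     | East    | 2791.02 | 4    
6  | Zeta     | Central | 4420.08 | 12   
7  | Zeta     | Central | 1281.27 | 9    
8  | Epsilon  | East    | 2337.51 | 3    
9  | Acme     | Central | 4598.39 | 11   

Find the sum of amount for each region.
SELECT region, SUM(amount) as result
FROM orders
GROUP BY region

Result:
  Central: 10299.74
  East: 5128.53
  South: 3806.14
  West: 10686.42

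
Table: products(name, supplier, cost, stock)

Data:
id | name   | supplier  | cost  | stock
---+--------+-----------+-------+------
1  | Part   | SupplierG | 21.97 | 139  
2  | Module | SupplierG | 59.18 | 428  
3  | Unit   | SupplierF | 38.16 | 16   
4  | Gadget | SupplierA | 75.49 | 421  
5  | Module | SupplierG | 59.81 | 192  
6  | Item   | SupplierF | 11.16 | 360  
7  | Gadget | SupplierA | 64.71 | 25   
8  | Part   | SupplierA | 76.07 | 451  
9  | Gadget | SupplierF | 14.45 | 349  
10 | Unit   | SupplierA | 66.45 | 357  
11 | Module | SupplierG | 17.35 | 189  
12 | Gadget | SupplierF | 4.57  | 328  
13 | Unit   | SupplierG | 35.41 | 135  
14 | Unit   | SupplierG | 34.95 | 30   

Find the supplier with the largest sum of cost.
SELECT supplier, SUM(cost) as val
FROM products
GROUP BY supplier
ORDER BY val DESC
LIMIT 1

Result: SupplierA with sum(cost) = 282.72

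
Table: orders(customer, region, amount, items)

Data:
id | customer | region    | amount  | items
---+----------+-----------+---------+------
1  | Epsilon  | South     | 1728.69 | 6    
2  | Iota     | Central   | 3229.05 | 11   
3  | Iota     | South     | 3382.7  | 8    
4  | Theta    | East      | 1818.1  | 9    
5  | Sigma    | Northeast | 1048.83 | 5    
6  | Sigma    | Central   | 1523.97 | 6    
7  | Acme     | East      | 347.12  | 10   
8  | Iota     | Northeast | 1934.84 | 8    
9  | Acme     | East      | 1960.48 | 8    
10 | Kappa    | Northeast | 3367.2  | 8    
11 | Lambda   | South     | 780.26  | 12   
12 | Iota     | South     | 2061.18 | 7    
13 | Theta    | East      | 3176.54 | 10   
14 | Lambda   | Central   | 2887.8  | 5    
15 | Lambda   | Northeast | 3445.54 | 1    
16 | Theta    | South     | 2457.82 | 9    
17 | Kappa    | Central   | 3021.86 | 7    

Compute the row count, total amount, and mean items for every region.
SELECT region,
       COUNT(*) as cnt,
       SUM(amount) as total_amount,
       AVG(items) as avg_items
FROM orders
GROUP BY region

Result:
  Central: 4 records, 10662.68 total amount, 7.25 avg items
  East: 4 records, 7302.24 total amount, 9.25 avg items
  Northeast: 4 records, 9796.41 total amount, 5.50 avg items
  South: 5 records, 10410.65 total amount, 8.40 avg items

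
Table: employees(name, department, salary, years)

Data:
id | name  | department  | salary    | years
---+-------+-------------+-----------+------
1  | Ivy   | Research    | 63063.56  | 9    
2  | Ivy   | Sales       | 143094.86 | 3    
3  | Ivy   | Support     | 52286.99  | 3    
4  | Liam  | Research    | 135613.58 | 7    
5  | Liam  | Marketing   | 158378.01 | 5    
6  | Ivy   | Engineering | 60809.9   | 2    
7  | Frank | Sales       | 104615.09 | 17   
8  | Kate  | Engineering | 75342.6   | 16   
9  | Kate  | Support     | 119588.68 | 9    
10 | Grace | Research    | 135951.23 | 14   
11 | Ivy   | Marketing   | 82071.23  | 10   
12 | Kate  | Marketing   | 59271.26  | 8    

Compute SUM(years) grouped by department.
SELECT department, SUM(years) as result
FROM employees
GROUP BY department

Result:
  Engineering: 18
  Marketing: 23
  Research: 30
  Sales: 20
  Support: 12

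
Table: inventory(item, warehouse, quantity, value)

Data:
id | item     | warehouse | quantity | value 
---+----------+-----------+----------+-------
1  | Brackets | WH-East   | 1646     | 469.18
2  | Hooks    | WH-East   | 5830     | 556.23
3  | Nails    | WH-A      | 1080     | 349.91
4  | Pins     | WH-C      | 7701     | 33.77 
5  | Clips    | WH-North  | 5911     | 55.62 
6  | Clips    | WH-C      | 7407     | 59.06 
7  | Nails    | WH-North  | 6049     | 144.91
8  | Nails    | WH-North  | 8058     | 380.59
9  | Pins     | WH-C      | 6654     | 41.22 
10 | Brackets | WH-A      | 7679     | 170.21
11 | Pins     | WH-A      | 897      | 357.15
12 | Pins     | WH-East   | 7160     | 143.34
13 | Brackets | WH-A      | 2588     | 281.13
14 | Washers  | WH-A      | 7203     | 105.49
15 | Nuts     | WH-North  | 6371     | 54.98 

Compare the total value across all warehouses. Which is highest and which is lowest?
SELECT warehouse, SUM(value)
FROM inventory
GROUP BY warehouse
ORDER BY SUM(value)

All groups:
  WH-C: 134.05
  WH-North: 636.10
  WH-East: 1168.75
  WH-A: 1263.89

Highest: WH-A (1263.89)
Lowest: WH-C (134.05)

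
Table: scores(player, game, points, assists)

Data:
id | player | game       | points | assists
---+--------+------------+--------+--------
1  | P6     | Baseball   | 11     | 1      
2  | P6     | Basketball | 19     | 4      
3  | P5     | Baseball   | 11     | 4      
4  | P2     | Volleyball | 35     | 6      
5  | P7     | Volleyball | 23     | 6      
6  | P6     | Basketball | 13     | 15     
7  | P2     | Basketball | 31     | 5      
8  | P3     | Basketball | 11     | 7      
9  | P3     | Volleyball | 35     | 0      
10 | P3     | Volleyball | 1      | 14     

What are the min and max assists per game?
SELECT game, MIN(assists), MAX(assists)
FROM scores
GROUP BY game

Result:
  Baseball: min=1, max=4
  Basketball: min=4, max=15
  Volleyball: min=0, max=14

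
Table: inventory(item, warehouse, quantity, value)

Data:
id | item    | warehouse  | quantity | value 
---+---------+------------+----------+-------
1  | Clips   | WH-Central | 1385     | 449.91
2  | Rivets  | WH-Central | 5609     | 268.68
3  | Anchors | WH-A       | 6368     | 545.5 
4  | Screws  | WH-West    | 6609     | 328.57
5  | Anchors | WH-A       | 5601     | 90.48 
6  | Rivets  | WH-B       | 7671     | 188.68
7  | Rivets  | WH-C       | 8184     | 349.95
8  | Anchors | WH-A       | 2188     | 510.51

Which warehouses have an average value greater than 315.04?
SELECT warehouse, AVG(value)
FROM inventory
GROUP BY warehouse
HAVING AVG(value) > 315.04

Result:
  WH-A: avg=382.16
  WH-C: avg=349.95
  WH-Central: avg=359.30
  WH-West: avg=328.57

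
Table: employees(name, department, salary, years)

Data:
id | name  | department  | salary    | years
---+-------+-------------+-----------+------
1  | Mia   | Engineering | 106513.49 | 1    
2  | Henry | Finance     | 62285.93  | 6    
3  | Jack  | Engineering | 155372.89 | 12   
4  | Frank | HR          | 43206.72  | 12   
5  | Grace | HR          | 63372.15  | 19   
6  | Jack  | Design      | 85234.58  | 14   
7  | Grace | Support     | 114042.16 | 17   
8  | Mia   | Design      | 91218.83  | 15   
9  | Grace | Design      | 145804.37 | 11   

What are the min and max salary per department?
SELECT department, MIN(salary), MAX(salary)
FROM employees
GROUP BY department

Result:
  Design: min=85234.58, max=145804.37
  Engineering: min=106513.49, max=155372.89
  Finance: min=62285.93, max=62285.93
  HR: min=43206.72, max=63372.15
  Support: min=114042.16, max=114042.16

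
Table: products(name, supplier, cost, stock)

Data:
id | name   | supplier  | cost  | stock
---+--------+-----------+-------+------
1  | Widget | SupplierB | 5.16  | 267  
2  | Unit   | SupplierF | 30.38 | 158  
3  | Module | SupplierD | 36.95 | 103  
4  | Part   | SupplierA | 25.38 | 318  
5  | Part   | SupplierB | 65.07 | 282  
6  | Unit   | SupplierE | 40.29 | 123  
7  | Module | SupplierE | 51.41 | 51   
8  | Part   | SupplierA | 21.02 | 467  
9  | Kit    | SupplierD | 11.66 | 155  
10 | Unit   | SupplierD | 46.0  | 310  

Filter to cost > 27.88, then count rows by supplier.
SELECT supplier, COUNT(*)
FROM products
WHERE cost > 27.88
GROUP BY supplier

Note: WHERE filters rows before grouping.

Result:
  SupplierB: 1
  SupplierD: 2
  SupplierE: 2
  SupplierF: 1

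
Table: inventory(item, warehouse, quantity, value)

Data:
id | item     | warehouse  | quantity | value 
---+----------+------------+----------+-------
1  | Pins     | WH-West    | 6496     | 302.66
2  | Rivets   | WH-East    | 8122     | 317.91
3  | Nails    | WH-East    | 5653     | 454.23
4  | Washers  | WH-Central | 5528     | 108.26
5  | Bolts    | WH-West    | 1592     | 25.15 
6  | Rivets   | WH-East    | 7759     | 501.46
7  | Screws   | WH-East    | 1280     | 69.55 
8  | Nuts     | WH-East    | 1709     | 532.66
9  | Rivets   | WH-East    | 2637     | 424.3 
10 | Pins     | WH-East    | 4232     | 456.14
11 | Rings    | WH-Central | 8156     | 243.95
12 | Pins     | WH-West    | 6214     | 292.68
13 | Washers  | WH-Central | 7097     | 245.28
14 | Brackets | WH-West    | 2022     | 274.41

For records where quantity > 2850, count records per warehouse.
SELECT warehouse, COUNT(*)
FROM inventory
WHERE quantity > 2850
GROUP BY warehouse

Note: WHERE filters rows before grouping.

Result:
  WH-Central: 3
  WH-East: 4
  WH-West: 2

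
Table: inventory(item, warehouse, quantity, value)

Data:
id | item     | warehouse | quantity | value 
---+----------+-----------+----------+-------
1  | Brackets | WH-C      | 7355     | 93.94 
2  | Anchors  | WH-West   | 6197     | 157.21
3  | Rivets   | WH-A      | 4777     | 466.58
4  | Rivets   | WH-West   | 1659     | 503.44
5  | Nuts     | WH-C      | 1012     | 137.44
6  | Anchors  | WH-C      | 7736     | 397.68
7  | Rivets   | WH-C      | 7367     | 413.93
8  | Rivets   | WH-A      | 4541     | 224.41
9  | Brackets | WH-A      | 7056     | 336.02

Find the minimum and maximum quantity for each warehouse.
SELECT warehouse, MIN(quantity), MAX(quantity)
FROM inventory
GROUP BY warehouse

Result:
  WH-A: min=4541, max=7056
  WH-C: min=1012, max=7736
  WH-West: min=1659, max=6197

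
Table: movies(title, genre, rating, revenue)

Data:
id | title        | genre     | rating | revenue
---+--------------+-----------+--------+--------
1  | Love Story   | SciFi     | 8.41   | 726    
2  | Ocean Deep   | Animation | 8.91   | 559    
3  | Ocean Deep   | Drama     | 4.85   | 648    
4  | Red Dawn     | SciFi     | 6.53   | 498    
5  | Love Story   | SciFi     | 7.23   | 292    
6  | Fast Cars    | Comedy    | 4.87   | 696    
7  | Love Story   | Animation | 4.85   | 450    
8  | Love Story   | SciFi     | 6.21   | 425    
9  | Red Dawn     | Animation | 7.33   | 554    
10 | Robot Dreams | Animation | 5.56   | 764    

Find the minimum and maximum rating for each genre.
SELECT genre, MIN(rating), MAX(rating)
FROM movies
GROUP BY genre

Result:
  Animation: min=4.85, max=8.91
  Comedy: min=4.87, max=4.87
  Drama: min=4.85, max=4.85
  SciFi: min=6.21, max=8.41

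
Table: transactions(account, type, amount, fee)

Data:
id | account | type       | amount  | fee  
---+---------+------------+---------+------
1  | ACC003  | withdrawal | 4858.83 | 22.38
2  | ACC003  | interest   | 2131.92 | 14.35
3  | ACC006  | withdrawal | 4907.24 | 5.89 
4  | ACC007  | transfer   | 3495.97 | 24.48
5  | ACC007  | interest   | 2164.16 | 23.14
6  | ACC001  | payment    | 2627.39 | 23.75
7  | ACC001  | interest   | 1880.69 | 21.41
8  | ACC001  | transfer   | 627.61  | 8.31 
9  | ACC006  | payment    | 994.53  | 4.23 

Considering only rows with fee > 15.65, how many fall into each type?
SELECT type, COUNT(*)
FROM transactions
WHERE fee > 15.65
GROUP BY type

Note: WHERE filters rows before grouping.

Result:
  interest: 2
  payment: 1
  transfer: 1
  withdrawal: 1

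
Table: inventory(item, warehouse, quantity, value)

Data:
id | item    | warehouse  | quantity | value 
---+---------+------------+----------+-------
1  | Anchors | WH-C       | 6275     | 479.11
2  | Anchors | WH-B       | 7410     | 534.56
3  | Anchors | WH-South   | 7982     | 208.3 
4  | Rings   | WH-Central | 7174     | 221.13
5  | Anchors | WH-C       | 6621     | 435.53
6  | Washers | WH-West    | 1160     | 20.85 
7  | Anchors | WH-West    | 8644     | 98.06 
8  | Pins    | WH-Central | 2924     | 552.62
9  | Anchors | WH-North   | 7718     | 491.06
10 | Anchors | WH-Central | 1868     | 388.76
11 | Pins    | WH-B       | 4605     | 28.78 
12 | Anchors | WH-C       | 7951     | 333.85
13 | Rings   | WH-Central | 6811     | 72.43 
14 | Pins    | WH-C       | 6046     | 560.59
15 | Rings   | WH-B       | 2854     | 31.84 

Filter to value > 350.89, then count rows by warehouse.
SELECT warehouse, COUNT(*)
FROM inventory
WHERE value > 350.89
GROUP BY warehouse

Note: WHERE filters rows before grouping.

Result:
  WH-B: 1
  WH-C: 3
  WH-Central: 2
  WH-North: 1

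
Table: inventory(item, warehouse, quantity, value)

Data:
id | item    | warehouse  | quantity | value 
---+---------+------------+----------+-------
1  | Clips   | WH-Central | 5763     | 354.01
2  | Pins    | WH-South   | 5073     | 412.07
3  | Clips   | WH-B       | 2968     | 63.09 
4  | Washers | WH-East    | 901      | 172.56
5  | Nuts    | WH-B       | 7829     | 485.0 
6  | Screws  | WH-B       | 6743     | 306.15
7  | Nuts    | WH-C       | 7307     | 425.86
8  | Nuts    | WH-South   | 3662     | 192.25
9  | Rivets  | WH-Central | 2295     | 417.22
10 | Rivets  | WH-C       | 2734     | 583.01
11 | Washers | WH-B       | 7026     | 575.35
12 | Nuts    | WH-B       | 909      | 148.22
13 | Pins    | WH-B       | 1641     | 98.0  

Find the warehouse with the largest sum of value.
SELECT warehouse, SUM(value) as val
FROM inventory
GROUP BY warehouse
ORDER BY val DESC
LIMIT 1

Result: WH-B with sum(value) = 1675.81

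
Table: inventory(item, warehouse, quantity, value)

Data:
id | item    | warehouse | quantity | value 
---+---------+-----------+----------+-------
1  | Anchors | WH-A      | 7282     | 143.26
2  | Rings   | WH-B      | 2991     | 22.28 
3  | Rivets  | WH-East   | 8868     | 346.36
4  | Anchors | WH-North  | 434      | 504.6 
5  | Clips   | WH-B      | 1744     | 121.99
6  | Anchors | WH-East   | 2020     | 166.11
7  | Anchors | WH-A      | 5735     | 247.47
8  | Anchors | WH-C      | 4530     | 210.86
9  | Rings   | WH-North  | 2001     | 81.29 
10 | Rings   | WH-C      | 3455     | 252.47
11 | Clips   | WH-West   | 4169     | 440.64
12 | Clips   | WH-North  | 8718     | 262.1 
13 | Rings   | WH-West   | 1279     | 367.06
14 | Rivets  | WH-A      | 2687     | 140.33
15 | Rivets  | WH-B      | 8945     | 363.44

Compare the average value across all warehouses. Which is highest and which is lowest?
SELECT warehouse, AVG(value)
FROM inventory
GROUP BY warehouse
ORDER BY AVG(value)

All groups:
  WH-B: 169.24
  WH-A: 177.02
  WH-C: 231.67
  WH-East: 256.24
  WH-North: 282.66
  WH-West: 403.85

Highest: WH-West (403.85)
Lowest: WH-B (169.24)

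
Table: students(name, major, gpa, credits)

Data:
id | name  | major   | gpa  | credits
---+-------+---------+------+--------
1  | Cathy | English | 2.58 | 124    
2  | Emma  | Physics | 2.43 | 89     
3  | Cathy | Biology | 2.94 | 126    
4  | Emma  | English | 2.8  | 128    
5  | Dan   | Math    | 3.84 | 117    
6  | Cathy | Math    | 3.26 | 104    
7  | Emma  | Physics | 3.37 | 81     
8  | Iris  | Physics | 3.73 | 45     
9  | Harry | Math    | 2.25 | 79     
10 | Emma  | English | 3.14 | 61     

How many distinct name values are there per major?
SELECT major, COUNT(DISTINCT name)
FROM students
GROUP BY major

Result:
  Biology: 1 distinct
  English: 2 distinct
  Math: 3 distinct
  Physics: 2 distinct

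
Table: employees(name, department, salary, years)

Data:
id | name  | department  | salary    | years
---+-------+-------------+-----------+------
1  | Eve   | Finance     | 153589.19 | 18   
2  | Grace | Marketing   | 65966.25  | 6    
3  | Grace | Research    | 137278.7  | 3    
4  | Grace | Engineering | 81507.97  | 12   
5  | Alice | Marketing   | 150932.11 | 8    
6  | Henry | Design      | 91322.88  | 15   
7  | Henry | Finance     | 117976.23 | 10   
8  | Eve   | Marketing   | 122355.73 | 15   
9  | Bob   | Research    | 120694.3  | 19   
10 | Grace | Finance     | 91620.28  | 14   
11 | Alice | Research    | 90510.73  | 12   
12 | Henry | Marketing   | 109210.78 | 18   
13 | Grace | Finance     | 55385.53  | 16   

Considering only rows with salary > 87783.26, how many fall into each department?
SELECT department, COUNT(*)
FROM employees
WHERE salary > 87783.26
GROUP BY department

Note: WHERE filters rows before grouping.

Result:
  Design: 1
  Finance: 3
  Marketing: 3
  Research: 3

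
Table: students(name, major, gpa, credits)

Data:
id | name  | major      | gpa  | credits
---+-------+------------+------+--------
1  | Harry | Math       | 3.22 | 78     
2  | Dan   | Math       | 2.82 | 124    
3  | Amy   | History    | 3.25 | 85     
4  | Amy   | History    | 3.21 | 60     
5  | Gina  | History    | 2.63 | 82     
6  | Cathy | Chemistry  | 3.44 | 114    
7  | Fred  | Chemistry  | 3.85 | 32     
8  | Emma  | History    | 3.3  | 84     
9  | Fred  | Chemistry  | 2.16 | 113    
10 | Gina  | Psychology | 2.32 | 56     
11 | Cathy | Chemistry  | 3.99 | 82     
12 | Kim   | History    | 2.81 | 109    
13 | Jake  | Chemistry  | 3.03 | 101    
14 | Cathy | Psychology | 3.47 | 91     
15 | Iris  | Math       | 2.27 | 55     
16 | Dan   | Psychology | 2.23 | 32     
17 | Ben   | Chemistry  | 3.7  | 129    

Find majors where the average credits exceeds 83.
SELECT major, AVG(credits)
FROM students
GROUP BY major
HAVING AVG(credits) > 83

Result:
  Chemistry: avg=95.17
  History: avg=84.00
  Math: avg=85.67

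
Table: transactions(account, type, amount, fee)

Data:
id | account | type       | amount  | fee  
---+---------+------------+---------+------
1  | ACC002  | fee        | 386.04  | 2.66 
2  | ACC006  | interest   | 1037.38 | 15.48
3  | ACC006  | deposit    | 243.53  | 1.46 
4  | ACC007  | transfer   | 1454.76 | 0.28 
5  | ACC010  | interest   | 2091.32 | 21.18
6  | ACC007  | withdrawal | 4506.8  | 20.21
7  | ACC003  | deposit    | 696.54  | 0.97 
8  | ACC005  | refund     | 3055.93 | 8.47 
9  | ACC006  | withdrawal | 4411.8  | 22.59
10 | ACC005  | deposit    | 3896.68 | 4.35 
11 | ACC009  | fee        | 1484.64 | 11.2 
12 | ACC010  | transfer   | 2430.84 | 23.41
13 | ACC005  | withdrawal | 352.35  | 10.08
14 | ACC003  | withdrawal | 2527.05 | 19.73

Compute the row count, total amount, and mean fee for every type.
SELECT type,
       COUNT(*) as cnt,
       SUM(amount) as total_amount,
       AVG(fee) as avg_fee
FROM transactions
GROUP BY type

Result:
  deposit: 3 records, 4836.75 total amount, 2.26 avg fee
  fee: 2 records, 1870.68 total amount, 6.93 avg fee
  interest: 2 records, 3128.70 total amount, 18.33 avg fee
  refund: 1 records, 3055.93 total amount, 8.47 avg fee
  transfer: 2 records, 3885.60 total amount, 11.85 avg fee
  withdrawal: 4 records, 11798.00 total amount, 18.15 avg fee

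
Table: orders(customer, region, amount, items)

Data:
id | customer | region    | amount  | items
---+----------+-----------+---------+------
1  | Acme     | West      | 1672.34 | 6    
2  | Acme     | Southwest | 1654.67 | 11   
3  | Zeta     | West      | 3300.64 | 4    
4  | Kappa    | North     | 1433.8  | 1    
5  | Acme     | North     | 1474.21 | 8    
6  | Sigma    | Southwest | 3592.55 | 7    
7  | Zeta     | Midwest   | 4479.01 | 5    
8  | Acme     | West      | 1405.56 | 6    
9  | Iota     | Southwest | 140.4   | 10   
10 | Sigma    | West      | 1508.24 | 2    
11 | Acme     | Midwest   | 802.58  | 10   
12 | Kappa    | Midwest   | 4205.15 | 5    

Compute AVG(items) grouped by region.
SELECT region, AVG(items) as result
FROM orders
GROUP BY region

Result:
  Midwest: 6.67
  North: 4.50
  Southwest: 9.33
  West: 4.50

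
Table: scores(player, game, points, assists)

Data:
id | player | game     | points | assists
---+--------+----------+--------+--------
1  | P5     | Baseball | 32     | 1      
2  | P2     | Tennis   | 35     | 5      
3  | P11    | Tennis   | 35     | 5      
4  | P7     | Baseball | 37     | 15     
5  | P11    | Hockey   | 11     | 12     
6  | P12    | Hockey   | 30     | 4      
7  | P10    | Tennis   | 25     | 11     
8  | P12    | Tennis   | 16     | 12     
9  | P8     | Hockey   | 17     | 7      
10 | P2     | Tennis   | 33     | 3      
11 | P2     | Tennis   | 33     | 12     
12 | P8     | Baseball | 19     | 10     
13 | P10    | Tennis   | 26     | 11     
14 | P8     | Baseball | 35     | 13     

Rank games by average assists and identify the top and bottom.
SELECT game, AVG(assists)
FROM scores
GROUP BY game
ORDER BY AVG(assists)

All groups:
  Hockey: 7.67
  Tennis: 8.43
  Baseball: 9.75

Highest: Baseball (9.75)
Lowest: Hockey (7.67)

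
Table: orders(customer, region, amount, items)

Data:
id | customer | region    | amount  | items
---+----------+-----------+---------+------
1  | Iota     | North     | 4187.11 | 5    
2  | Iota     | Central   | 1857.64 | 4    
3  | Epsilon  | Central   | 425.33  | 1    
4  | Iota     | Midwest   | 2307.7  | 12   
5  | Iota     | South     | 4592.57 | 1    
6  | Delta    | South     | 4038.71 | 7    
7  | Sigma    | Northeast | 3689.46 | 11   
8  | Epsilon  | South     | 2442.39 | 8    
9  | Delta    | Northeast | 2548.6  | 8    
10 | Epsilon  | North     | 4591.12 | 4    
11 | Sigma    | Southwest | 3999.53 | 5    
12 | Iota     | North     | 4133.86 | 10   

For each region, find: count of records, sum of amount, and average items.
SELECT region,
       COUNT(*) as cnt,
       SUM(amount) as total_amount,
       AVG(items) as avg_items
FROM orders
GROUP BY region

Result:
  Central: 2 records, 2282.97 total amount, 2.50 avg items
  Midwest: 1 records, 2307.70 total amount, 12.00 avg items
  North: 3 records, 12912.09 total amount, 6.33 avg items
  Northeast: 2 records, 6238.06 total amount, 9.50 avg items
  South: 3 records, 11073.67 total amount, 5.33 avg items
  Southwest: 1 records, 3999.53 total amount, 5.00 avg items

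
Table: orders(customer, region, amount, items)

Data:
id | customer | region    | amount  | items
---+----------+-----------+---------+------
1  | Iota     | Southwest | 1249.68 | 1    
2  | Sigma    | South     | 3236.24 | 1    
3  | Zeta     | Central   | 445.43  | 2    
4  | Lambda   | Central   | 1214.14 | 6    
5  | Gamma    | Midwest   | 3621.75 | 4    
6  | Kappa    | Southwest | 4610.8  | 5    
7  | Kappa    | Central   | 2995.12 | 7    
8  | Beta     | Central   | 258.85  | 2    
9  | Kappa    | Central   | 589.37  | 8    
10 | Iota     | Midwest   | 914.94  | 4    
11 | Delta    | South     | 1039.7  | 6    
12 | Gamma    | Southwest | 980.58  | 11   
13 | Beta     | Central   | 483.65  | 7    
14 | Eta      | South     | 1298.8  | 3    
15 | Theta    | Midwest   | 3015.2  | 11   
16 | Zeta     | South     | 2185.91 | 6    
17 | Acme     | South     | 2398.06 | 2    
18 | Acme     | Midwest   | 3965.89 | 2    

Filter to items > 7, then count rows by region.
SELECT region, COUNT(*)
FROM orders
WHERE items > 7
GROUP BY region

Note: WHERE filters rows before grouping.

Result:
  Central: 1
  Midwest: 1
  Southwest: 1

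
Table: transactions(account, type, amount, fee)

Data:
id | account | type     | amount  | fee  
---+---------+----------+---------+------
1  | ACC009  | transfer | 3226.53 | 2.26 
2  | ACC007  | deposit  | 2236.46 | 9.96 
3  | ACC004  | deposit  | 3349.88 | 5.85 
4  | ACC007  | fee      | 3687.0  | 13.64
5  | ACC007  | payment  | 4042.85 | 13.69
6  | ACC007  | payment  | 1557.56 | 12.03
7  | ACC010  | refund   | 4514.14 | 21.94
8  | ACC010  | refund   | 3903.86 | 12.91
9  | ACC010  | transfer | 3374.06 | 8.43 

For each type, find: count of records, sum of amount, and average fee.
SELECT type,
       COUNT(*) as cnt,
       SUM(amount) as total_amount,
       AVG(fee) as avg_fee
FROM transactions
GROUP BY type

Result:
  deposit: 2 records, 5586.34 total amount, 7.91 avg fee
  fee: 1 records, 3687.00 total amount, 13.64 avg fee
  payment: 2 records, 5600.41 total amount, 12.86 avg fee
  refund: 2 records, 8418.00 total amount, 17.43 avg fee
  transfer: 2 records, 6600.59 total amount, 5.35 avg fee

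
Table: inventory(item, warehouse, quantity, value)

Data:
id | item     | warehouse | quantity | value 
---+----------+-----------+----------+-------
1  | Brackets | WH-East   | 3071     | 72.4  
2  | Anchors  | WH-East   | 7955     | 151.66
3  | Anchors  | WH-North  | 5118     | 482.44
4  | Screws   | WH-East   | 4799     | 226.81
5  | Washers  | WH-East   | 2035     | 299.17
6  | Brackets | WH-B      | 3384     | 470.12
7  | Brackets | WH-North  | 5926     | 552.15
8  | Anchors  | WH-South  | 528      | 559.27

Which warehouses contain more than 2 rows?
SELECT warehouse, COUNT(*) as cnt
FROM inventory
GROUP BY warehouse
HAVING COUNT(*) > 2

Result:
  WH-East: 4

Note: HAVING filters groups after aggregation, WHERE filters rows before.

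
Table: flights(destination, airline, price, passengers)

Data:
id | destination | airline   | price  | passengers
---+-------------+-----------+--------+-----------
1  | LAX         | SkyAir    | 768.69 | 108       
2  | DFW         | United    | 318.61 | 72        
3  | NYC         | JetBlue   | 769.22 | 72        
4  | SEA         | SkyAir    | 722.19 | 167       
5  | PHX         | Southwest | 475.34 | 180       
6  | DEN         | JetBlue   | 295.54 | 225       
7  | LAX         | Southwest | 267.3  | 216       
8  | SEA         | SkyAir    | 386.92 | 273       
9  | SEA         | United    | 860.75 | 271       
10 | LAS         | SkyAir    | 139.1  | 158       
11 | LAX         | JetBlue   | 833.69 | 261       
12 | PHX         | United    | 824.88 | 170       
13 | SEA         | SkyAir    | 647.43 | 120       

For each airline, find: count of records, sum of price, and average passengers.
SELECT airline,
       COUNT(*) as cnt,
       SUM(price) as total_price,
       AVG(passengers) as avg_passengers
FROM flights
GROUP BY airline

Result:
  JetBlue: 3 records, 1898.45 total price, 186.00 avg passengers
  SkyAir: 5 records, 2664.33 total price, 165.20 avg passengers
  Southwest: 2 records, 742.64 total price, 198.00 avg passengers
  United: 3 records, 2004.24 total price, 171.00 avg passengers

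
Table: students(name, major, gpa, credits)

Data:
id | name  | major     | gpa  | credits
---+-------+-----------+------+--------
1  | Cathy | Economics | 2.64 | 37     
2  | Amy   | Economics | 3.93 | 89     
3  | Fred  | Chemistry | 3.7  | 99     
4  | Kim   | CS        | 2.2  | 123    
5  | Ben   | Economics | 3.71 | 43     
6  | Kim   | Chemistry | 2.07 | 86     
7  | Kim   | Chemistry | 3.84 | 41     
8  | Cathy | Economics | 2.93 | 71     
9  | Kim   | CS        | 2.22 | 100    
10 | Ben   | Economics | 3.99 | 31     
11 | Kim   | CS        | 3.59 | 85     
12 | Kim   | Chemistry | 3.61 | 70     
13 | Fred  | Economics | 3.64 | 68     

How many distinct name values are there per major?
SELECT major, COUNT(DISTINCT name)
FROM students
GROUP BY major

Result:
  CS: 1 distinct
  Chemistry: 2 distinct
  Economics: 4 distinct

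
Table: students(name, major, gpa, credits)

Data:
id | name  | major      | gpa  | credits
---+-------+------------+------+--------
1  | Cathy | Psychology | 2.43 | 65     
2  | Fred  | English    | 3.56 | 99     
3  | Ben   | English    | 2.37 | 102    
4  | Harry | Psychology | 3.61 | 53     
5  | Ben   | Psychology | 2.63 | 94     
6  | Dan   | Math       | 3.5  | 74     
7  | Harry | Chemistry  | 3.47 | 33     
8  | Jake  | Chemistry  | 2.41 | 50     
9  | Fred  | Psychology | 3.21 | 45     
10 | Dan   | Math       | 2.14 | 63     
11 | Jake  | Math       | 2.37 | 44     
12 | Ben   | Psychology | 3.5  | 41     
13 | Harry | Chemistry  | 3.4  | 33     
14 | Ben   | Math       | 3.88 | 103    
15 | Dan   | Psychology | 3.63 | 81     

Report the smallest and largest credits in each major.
SELECT major, MIN(credits), MAX(credits)
FROM students
GROUP BY major

Result:
  Chemistry: min=33, max=50
  English: min=99, max=102
  Math: min=44, max=103
  Psychology: min=41, max=94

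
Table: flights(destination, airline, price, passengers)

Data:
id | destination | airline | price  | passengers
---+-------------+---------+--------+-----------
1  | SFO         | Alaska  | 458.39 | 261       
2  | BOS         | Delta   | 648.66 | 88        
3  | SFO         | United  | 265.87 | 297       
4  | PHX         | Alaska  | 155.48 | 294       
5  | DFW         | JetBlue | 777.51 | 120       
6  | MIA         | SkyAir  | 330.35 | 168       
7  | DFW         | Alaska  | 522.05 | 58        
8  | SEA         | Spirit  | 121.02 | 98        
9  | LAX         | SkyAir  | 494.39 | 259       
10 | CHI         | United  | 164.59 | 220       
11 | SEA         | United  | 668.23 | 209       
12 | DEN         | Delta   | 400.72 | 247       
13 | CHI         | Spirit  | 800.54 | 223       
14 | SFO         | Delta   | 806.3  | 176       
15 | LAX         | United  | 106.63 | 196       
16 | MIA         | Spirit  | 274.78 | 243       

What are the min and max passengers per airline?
SELECT airline, MIN(passengers), MAX(passengers)
FROM flights
GROUP BY airline

Result:
  Alaska: min=58, max=294
  Delta: min=88, max=247
  JetBlue: min=120, max=120
  SkyAir: min=168, max=259
  Spirit: min=98, max=243
  United: min=196, max=297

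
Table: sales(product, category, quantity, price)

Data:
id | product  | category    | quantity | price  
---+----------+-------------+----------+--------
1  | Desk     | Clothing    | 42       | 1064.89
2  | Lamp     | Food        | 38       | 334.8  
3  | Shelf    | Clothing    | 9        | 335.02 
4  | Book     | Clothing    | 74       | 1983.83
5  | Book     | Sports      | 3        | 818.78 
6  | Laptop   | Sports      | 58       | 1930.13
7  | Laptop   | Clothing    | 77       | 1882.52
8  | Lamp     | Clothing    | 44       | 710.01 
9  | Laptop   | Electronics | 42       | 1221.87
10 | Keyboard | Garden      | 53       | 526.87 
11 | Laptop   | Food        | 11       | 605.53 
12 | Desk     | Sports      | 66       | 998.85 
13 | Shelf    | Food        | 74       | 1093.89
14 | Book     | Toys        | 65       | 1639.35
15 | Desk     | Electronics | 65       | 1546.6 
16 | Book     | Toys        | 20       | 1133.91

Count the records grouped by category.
SELECT category, COUNT(*) as count
FROM sales
GROUP BY category

Result:
  Clothing: 5
  Electronics: 2
  Food: 3
  Garden: 1
  Sports: 3
  Toys: 2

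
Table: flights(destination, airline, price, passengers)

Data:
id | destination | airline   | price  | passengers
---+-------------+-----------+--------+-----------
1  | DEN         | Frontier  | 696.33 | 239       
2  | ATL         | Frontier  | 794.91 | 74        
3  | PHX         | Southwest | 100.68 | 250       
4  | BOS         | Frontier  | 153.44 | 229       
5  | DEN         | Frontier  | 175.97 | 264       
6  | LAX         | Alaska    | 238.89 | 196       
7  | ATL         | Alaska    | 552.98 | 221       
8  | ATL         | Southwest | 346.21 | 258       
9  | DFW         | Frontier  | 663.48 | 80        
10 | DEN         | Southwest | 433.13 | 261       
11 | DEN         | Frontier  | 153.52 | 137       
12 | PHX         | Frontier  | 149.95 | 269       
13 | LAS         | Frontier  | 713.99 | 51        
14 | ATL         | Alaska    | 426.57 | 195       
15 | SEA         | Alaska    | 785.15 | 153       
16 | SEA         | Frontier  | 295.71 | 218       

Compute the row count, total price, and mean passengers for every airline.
SELECT airline,
       COUNT(*) as cnt,
       SUM(price) as total_price,
       AVG(passengers) as avg_passengers
FROM flights
GROUP BY airline

Result:
  Alaska: 4 records, 2003.59 total price, 191.25 avg passengers
  Frontier: 9 records, 3797.30 total price, 173.44 avg passengers
  Southwest: 3 records, 880.02 total price, 256.33 avg passengers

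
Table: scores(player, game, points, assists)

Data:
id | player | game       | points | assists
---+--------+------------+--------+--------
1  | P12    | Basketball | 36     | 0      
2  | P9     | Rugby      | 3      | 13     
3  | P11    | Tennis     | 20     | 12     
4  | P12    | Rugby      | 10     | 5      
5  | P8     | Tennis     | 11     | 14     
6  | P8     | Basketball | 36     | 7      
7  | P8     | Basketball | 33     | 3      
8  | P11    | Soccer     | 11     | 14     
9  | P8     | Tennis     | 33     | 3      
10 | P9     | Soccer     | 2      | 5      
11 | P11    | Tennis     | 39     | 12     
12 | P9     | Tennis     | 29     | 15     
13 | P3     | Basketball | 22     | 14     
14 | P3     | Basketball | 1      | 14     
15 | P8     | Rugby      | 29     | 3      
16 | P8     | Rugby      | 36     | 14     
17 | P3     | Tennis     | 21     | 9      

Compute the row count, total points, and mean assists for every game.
SELECT game,
       COUNT(*) as cnt,
       SUM(points) as total_points,
       AVG(assists) as avg_assists
FROM scores
GROUP BY game

Result:
  Basketball: 5 records, 128 total points, 7.60 avg assists
  Rugby: 4 records, 78 total points, 8.75 avg assists
  Soccer: 2 records, 13 total points, 9.50 avg assists
  Tennis: 6 records, 153 total points, 10.83 avg assists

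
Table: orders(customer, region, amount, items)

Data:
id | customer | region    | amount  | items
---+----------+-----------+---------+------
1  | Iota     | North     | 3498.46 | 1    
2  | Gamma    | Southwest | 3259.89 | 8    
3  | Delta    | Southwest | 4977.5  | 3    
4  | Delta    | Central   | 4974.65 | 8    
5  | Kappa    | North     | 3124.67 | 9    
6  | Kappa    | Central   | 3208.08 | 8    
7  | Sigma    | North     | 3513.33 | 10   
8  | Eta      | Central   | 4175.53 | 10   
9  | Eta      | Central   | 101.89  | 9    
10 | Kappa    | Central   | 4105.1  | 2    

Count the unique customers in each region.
SELECT region, COUNT(DISTINCT customer)
FROM orders
GROUP BY region

Result:
  Central: 3 distinct
  North: 3 distinct
  Southwest: 2 distinct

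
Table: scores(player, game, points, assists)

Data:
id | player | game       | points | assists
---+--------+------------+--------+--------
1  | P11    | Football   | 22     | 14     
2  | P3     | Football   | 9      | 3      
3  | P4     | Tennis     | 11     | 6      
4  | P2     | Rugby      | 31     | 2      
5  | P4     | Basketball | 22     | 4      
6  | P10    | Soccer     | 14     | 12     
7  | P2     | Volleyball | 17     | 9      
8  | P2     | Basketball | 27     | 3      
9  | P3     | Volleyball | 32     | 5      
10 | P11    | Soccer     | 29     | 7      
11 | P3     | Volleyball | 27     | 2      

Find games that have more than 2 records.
SELECT game, COUNT(*) as cnt
FROM scores
GROUP BY game
HAVING COUNT(*) > 2

Result:
  Volleyball: 3

Note: HAVING filters groups after aggregation, WHERE filters rows before.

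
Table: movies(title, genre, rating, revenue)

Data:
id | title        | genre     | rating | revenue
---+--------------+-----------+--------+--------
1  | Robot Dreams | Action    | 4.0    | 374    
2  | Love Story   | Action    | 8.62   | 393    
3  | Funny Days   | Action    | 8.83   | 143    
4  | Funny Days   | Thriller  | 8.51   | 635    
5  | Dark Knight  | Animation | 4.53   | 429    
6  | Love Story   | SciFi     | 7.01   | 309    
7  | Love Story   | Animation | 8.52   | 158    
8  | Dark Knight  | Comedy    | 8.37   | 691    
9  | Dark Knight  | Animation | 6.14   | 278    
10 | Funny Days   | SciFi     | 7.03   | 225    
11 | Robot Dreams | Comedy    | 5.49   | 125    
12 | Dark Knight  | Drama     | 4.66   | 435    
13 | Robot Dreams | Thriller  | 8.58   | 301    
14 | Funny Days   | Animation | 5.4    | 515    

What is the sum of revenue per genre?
SELECT genre, SUM(revenue) as result
FROM movies
GROUP BY genre

Result:
  Action: 910
  Animation: 1380
  Comedy: 816
  Drama: 435
  SciFi: 534
  Thriller: 936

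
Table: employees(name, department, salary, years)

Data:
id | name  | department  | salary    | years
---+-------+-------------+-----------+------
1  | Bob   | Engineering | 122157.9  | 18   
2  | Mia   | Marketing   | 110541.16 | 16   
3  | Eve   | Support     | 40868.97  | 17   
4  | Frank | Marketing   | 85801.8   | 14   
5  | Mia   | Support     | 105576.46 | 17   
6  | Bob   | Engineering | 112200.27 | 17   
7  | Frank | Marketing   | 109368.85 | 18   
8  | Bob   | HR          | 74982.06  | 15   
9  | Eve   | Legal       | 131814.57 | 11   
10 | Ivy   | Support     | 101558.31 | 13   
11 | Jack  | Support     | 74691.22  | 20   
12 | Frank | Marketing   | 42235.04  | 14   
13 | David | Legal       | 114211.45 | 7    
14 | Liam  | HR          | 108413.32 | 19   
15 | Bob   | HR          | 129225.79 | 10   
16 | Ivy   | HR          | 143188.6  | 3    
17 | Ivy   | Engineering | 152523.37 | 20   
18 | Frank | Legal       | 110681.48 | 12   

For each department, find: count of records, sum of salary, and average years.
SELECT department,
       COUNT(*) as cnt,
       SUM(salary) as total_salary,
       AVG(years) as avg_years
FROM employees
GROUP BY department

Result:
  Engineering: 3 records, 386881.54 total salary, 18.33 avg years
  HR: 4 records, 455809.77 total salary, 11.75 avg years
  Legal: 3 records, 356707.50 total salary, 10.00 avg years
  Marketing: 4 records, 347946.85 total salary, 15.50 avg years
  Support: 4 records, 322694.96 total salary, 16.75 avg years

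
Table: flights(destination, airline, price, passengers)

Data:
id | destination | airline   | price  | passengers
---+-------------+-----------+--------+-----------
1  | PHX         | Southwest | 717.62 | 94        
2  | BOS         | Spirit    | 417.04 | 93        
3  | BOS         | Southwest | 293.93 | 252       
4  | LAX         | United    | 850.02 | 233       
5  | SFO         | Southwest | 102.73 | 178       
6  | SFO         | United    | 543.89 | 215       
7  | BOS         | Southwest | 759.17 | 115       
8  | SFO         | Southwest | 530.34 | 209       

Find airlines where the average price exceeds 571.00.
SELECT airline, AVG(price)
FROM flights
GROUP BY airline
HAVING AVG(price) > 571.00

Result:
  United: avg=696.96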